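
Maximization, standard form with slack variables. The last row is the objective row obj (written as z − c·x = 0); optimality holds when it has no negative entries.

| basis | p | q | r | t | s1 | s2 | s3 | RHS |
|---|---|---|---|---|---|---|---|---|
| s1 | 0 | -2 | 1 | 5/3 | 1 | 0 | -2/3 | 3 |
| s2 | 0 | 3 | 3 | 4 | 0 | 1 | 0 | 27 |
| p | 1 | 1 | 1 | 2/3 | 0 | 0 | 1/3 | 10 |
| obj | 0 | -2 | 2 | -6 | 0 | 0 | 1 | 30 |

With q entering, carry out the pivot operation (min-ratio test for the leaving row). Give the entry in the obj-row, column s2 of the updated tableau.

Ratio test on column q — row 1: entry -2 ≤ 0; row 2: 27/3 = 9; row 3: 10/1 = 10. Minimum is 9 at row 2 (s2 leaves); pivot element 3.
Divide row 2 by 3; eliminate column q from the other rows.
obj-row update in column s2: 0 − (-2)·(1/3) = 2/3.

2/3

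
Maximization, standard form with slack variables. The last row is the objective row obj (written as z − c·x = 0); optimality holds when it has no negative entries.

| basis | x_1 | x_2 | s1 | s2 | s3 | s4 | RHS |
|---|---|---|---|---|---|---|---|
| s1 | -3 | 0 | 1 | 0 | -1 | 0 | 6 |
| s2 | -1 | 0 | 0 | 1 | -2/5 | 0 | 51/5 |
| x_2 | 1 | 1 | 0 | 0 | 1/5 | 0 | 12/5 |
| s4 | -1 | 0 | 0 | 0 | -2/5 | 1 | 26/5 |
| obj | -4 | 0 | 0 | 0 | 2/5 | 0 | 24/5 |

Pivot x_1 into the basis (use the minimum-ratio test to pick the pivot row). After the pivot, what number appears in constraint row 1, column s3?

Ratio test on column x_1 — row 1: entry -3 ≤ 0; row 2: entry -1 ≤ 0; row 3: (12/5)/1 = 12/5; row 4: entry -1 ≤ 0. Minimum is 12/5 at row 3 (x_2 leaves); pivot element 1.
Divide row 3 by 1; eliminate column x_1 from the other rows.
Row 1 update in column s3: -1 − (-3)·(1/5) = -2/5.

-2/5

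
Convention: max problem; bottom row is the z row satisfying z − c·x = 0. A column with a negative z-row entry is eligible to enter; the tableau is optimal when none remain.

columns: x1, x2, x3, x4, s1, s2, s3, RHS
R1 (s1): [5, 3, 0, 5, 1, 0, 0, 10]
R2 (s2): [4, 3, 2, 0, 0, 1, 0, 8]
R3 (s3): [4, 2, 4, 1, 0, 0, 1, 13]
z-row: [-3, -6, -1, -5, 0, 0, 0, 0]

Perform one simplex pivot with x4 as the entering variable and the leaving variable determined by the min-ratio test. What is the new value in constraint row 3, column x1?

Ratio test on column x4 — row 1: 10/5 = 2; row 2: entry 0 ≤ 0; row 3: 13/1 = 13. Minimum is 2 at row 1 (s1 leaves); pivot element 5.
Divide row 1 by 5; eliminate column x4 from the other rows.
Row 3 update in column x1: 4 − 1·1 = 3.

3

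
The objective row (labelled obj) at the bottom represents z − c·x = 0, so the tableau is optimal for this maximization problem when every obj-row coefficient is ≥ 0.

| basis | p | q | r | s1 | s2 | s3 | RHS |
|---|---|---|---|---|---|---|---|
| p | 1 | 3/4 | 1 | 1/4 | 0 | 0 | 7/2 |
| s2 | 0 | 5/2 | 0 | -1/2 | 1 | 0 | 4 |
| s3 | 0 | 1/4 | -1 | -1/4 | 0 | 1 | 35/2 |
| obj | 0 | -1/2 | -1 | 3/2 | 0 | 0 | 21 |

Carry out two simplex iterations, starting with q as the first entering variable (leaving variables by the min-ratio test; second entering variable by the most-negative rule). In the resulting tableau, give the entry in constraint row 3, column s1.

Ratio test on column q — row 1: (7/2)/(3/4) = 14/3; row 2: 4/(5/2) = 8/5; row 3: (35/2)/(1/4) = 70. Minimum is 8/5 at row 2 (s2 leaves); pivot element 5/2.
Divide row 2 by 5/2; eliminate column q from the other rows.
Second iteration: most negative obj-row entry is -1 in column r, so r enters.
Ratio test on column r — row 1: (23/10)/1 = 23/10; row 2: entry 0 ≤ 0; row 3: entry -1 ≤ 0. Minimum is 23/10 at row 1 (p leaves); pivot element 1.
Divide row 1 by 1; eliminate column r from the other rows.
After both pivots, the entry at constraint row 3, column s1 is 1/5.

1/5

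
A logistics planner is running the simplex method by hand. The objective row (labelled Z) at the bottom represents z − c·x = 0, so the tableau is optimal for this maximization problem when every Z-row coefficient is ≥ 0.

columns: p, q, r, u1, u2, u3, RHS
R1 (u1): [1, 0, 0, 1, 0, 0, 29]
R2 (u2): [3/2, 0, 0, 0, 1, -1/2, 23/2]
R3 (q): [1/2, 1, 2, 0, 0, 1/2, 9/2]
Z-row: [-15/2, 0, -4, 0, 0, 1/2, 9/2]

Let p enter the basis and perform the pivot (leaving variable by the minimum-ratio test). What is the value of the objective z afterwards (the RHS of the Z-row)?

62

Ratio test on column p — row 1: 29/1 = 29; row 2: (23/2)/(3/2) = 23/3; row 3: (9/2)/(1/2) = 9. Minimum is 23/3 at row 2 (u2 leaves); pivot element 3/2.
Pivot on row 2; the Z-row RHS becomes 9/2 − (-15/2)·(23/3) = 62.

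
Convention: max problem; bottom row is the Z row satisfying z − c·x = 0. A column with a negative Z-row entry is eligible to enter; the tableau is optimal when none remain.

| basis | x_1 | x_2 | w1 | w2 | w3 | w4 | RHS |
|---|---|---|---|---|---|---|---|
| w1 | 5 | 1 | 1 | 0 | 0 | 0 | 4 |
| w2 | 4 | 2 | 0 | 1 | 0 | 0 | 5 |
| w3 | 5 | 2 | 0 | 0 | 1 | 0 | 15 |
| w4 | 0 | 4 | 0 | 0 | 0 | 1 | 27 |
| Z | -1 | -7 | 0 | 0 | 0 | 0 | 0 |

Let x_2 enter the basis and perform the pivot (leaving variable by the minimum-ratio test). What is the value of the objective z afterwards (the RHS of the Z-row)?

Ratio test on column x_2 — row 1: 4/1 = 4; row 2: 5/2 = 5/2; row 3: 15/2 = 15/2; row 4: 27/4 = 27/4. Minimum is 5/2 at row 2 (w2 leaves); pivot element 2.
Pivot on row 2; the Z-row RHS becomes 0 − (-7)·(5/2) = 35/2.

35/2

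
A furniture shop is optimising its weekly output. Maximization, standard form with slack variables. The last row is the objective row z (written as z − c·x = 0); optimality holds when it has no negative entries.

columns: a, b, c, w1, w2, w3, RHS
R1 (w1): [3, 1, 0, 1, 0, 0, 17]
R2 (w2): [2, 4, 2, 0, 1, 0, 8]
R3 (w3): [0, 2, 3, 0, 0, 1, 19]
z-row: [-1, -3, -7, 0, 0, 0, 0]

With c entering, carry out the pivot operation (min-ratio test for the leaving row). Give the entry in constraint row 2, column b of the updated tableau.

Ratio test on column c — row 1: entry 0 ≤ 0; row 2: 8/2 = 4; row 3: 19/3 = 19/3. Minimum is 4 at row 2 (w2 leaves); pivot element 2.
Divide row 2 by 2; eliminate column c from the other rows.
In the new row 2, the b entry is the old entry divided by the pivot: 4/2 = 2.

2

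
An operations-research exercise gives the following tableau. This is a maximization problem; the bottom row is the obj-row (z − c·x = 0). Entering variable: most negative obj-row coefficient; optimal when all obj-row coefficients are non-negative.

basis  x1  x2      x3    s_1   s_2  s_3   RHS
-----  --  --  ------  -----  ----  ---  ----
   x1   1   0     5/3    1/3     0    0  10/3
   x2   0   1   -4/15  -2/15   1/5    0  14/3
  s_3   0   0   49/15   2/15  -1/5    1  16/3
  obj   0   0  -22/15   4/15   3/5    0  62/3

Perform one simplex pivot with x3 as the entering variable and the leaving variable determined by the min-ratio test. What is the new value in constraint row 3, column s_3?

15/49

Ratio test on column x3 — row 1: (10/3)/(5/3) = 2; row 2: entry -4/15 ≤ 0; row 3: (16/3)/(49/15) = 80/49. Minimum is 80/49 at row 3 (s_3 leaves); pivot element 49/15.
Divide row 3 by 49/15; eliminate column x3 from the other rows.
In the new row 3, the s_3 entry is the old entry divided by the pivot: 1/(49/15) = 15/49.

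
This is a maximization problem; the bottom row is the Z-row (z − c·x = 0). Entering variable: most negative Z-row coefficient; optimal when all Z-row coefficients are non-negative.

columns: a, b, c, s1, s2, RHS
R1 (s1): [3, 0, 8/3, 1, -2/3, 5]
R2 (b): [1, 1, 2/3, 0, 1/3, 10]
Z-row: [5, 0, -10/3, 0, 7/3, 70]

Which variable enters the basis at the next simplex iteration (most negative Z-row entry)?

Negative Z-row entries: c: -10/3.
The most negative is -10/3 in column c, so c enters.

c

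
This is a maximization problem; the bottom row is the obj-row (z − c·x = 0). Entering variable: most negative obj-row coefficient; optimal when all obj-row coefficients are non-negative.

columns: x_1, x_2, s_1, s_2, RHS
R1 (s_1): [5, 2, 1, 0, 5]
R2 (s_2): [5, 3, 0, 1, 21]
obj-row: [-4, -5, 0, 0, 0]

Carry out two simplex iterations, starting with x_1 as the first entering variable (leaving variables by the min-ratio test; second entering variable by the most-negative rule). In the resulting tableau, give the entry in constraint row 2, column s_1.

Ratio test on column x_1 — row 1: 5/5 = 1; row 2: 21/5 = 21/5. Minimum is 1 at row 1 (s_1 leaves); pivot element 5.
Divide row 1 by 5; eliminate column x_1 from the other rows.
Second iteration: most negative obj-row entry is -17/5 in column x_2, so x_2 enters.
Ratio test on column x_2 — row 1: 1/(2/5) = 5/2; row 2: 16/1 = 16. Minimum is 5/2 at row 1 (x_1 leaves); pivot element 2/5.
Divide row 1 by 2/5; eliminate column x_2 from the other rows.
After both pivots, the entry at constraint row 2, column s_1 is -3/2.

-3/2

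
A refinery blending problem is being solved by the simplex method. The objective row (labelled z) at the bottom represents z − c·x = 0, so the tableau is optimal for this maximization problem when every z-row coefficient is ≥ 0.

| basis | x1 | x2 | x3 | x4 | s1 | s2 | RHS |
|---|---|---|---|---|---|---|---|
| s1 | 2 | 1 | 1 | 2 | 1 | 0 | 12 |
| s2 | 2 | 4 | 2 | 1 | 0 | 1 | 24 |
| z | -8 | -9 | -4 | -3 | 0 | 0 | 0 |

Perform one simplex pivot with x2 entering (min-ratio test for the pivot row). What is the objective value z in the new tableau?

Ratio test on column x2 — row 1: 12/1 = 12; row 2: 24/4 = 6. Minimum is 6 at row 2 (s2 leaves); pivot element 4.
Pivot on row 2; the z-row RHS becomes 0 − (-9)·6 = 54.

54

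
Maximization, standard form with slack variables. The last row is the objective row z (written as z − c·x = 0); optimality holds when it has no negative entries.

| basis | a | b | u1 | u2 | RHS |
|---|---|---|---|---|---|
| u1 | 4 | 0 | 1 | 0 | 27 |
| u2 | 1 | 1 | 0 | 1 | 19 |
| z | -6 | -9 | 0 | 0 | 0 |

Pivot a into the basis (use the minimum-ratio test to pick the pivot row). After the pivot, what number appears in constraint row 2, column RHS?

49/4

Ratio test on column a — row 1: 27/4 = 27/4; row 2: 19/1 = 19. Minimum is 27/4 at row 1 (u1 leaves); pivot element 4.
Divide row 1 by 4; eliminate column a from the other rows.
Row 2 update in column RHS: 19 − 1·(27/4) = 49/4.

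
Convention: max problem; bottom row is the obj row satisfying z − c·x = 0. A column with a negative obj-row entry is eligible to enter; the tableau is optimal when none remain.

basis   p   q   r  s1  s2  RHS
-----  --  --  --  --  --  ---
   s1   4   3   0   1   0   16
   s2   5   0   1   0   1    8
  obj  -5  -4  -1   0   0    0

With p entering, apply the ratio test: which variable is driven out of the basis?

Column p entries and ratios — s1: 16/4 = 4; s2: 8/5 = 8/5.
Smallest ratio is 8/5 in the row of s2, so s2 leaves.

s2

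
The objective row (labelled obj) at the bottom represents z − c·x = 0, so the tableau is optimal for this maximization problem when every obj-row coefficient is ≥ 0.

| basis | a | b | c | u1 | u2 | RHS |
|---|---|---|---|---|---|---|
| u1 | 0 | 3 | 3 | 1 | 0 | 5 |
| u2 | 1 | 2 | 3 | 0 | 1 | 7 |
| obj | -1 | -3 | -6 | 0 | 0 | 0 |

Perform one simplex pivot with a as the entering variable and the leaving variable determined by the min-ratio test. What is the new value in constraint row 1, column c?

3

Ratio test on column a — row 1: entry 0 ≤ 0; row 2: 7/1 = 7. Minimum is 7 at row 2 (u2 leaves); pivot element 1.
Divide row 2 by 1; eliminate column a from the other rows.
Row 1 update in column c: 3 − 0·3 = 3.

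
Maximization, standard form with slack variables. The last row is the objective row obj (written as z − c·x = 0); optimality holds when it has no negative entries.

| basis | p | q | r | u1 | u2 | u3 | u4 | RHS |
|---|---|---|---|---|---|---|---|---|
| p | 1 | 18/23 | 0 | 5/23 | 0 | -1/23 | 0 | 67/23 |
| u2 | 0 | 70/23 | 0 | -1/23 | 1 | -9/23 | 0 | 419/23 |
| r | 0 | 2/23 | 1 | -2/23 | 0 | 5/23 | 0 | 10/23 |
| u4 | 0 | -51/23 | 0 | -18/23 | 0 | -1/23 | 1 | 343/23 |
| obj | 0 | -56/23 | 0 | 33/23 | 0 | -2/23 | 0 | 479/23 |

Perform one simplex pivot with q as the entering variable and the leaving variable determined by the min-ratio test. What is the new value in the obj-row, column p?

28/9

Ratio test on column q — row 1: (67/23)/(18/23) = 67/18; row 2: (419/23)/(70/23) = 419/70; row 3: (10/23)/(2/23) = 5; row 4: entry -51/23 ≤ 0. Minimum is 67/18 at row 1 (p leaves); pivot element 18/23.
Divide row 1 by 18/23; eliminate column q from the other rows.
obj-row update in column p: 0 − (-56/23)·(23/18) = 28/9.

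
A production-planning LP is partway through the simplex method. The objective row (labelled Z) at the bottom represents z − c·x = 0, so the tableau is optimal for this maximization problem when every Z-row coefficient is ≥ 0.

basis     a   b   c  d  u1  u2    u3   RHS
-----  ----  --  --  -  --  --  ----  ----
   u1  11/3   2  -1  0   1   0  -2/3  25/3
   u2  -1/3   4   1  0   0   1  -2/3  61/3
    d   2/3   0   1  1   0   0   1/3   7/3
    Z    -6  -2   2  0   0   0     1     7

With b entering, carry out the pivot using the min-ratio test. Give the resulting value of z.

Ratio test on column b — row 1: (25/3)/2 = 25/6; row 2: (61/3)/4 = 61/12; row 3: entry 0 ≤ 0. Minimum is 25/6 at row 1 (u1 leaves); pivot element 2.
Pivot on row 1; the Z-row RHS becomes 7 − (-2)·(25/6) = 46/3.

46/3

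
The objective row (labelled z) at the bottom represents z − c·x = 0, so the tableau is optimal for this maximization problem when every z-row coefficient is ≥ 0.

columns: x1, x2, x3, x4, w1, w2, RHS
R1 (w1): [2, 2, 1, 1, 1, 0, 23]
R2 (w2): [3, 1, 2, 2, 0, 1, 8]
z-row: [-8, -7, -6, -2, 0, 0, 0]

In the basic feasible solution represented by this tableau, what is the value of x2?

x2 is not in the basis, so in the current basic feasible solution x2 = 0.

0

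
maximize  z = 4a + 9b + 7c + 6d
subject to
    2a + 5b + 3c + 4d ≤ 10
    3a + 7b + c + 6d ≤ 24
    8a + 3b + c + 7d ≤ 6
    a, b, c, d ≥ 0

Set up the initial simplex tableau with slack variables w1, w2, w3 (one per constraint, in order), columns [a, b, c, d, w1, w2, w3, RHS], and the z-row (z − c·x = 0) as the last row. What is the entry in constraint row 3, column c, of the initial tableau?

1

Constraint 3 has coefficient 1 on c.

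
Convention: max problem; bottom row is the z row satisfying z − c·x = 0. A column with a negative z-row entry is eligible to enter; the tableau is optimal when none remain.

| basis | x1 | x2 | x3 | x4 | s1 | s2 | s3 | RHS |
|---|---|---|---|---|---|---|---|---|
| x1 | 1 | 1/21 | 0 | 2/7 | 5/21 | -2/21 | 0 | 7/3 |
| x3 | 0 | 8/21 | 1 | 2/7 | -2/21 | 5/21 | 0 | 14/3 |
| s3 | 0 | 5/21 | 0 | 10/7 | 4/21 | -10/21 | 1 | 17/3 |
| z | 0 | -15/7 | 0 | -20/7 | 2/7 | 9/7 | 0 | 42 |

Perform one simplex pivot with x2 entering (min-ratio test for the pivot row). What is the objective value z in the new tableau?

273/4

Ratio test on column x2 — row 1: (7/3)/(1/21) = 49; row 2: (14/3)/(8/21) = 49/4; row 3: (17/3)/(5/21) = 119/5. Minimum is 49/4 at row 2 (x3 leaves); pivot element 8/21.
Pivot on row 2; the z-row RHS becomes 42 − (-15/7)·(49/4) = 273/4.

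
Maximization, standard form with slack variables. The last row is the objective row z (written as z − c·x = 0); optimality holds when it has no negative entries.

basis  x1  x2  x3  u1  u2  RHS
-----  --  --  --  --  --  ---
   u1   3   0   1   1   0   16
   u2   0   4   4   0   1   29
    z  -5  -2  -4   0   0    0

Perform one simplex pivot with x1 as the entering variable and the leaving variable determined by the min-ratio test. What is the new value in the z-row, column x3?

-7/3

Ratio test on column x1 — row 1: 16/3 = 16/3; row 2: entry 0 ≤ 0. Minimum is 16/3 at row 1 (u1 leaves); pivot element 3.
Divide row 1 by 3; eliminate column x1 from the other rows.
z-row update in column x3: -4 − (-5)·(1/3) = -7/3.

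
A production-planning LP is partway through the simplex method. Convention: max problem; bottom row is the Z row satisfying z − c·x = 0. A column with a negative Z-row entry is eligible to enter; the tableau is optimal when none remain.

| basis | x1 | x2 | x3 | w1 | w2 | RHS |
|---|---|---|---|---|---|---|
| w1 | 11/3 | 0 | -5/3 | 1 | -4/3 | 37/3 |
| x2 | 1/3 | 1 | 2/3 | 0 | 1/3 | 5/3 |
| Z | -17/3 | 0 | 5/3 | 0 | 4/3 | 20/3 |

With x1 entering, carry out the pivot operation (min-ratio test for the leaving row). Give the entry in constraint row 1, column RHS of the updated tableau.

Ratio test on column x1 — row 1: (37/3)/(11/3) = 37/11; row 2: (5/3)/(1/3) = 5. Minimum is 37/11 at row 1 (w1 leaves); pivot element 11/3.
Divide row 1 by 11/3; eliminate column x1 from the other rows.
In the new row 1, the RHS entry is the old entry divided by the pivot: (37/3)/(11/3) = 37/11.

37/11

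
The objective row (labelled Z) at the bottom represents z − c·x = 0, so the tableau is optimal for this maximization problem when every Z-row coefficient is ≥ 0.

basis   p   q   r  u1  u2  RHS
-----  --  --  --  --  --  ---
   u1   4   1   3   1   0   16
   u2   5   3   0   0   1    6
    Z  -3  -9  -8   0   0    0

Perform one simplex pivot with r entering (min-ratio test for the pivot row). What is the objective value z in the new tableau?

128/3

Ratio test on column r — row 1: 16/3 = 16/3; row 2: entry 0 ≤ 0. Minimum is 16/3 at row 1 (u1 leaves); pivot element 3.
Pivot on row 1; the Z-row RHS becomes 0 − (-8)·(16/3) = 128/3.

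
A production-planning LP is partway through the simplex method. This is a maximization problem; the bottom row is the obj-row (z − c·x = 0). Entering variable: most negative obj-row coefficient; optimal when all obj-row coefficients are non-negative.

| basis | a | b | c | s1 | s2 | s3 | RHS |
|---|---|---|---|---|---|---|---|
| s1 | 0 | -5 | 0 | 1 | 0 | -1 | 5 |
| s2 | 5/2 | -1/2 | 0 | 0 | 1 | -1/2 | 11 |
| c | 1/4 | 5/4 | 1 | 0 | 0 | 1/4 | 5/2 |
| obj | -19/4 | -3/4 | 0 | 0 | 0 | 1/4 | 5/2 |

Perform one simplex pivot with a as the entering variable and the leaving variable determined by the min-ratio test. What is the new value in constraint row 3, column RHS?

7/5

Ratio test on column a — row 1: entry 0 ≤ 0; row 2: 11/(5/2) = 22/5; row 3: (5/2)/(1/4) = 10. Minimum is 22/5 at row 2 (s2 leaves); pivot element 5/2.
Divide row 2 by 5/2; eliminate column a from the other rows.
Row 3 update in column RHS: 5/2 − (1/4)·(22/5) = 7/5.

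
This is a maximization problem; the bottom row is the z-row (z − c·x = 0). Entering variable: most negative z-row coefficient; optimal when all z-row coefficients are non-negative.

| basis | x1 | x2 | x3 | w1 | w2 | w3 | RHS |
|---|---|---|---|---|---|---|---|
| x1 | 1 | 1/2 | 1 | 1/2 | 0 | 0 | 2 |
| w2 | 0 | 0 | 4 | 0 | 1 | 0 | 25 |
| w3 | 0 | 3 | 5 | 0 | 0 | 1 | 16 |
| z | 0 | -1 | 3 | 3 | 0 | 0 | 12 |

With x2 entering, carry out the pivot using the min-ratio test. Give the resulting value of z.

Ratio test on column x2 — row 1: 2/(1/2) = 4; row 2: entry 0 ≤ 0; row 3: 16/3 = 16/3. Minimum is 4 at row 1 (x1 leaves); pivot element 1/2.
Pivot on row 1; the z-row RHS becomes 12 − (-1)·4 = 16.

16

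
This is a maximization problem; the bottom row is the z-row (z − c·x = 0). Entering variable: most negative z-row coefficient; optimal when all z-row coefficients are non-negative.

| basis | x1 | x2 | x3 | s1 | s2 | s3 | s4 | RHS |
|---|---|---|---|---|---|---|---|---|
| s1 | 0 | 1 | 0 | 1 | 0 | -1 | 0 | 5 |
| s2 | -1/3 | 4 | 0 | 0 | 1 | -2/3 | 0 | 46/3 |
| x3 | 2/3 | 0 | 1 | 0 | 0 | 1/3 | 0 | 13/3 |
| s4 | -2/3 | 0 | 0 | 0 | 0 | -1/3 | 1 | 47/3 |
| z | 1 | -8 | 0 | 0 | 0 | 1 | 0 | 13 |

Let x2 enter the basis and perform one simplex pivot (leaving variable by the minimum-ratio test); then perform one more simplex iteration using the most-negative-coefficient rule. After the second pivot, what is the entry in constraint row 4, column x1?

0

Ratio test on column x2 — row 1: 5/1 = 5; row 2: (46/3)/4 = 23/6; row 3: entry 0 ≤ 0; row 4: entry 0 ≤ 0. Minimum is 23/6 at row 2 (s2 leaves); pivot element 4.
Divide row 2 by 4; eliminate column x2 from the other rows.
Second iteration: most negative z-row entry is -1/3 in column s3, so s3 enters.
Ratio test on column s3 — row 1: entry -5/6 ≤ 0; row 2: entry -1/6 ≤ 0; row 3: (13/3)/(1/3) = 13; row 4: entry -1/3 ≤ 0. Minimum is 13 at row 3 (x3 leaves); pivot element 1/3.
Divide row 3 by 1/3; eliminate column s3 from the other rows.
After both pivots, the entry at constraint row 4, column x1 is 0.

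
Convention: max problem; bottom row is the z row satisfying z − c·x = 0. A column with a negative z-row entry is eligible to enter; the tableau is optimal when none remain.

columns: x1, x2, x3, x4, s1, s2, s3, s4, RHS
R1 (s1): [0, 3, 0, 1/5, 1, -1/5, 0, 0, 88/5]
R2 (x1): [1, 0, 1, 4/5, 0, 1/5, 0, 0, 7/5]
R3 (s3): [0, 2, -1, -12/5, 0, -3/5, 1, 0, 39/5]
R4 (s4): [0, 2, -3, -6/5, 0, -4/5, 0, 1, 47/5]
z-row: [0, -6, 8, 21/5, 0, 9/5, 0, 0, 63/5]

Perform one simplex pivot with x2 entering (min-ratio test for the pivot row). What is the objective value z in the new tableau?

36

Ratio test on column x2 — row 1: (88/5)/3 = 88/15; row 2: entry 0 ≤ 0; row 3: (39/5)/2 = 39/10; row 4: (47/5)/2 = 47/10. Minimum is 39/10 at row 3 (s3 leaves); pivot element 2.
Pivot on row 3; the z-row RHS becomes 63/5 − (-6)·(39/10) = 36.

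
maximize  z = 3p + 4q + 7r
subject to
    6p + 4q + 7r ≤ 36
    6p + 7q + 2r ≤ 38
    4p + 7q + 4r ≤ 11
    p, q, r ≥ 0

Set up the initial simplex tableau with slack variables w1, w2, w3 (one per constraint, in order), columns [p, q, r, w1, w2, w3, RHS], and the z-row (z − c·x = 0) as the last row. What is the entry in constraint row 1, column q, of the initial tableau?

4

Constraint 1 has coefficient 4 on q.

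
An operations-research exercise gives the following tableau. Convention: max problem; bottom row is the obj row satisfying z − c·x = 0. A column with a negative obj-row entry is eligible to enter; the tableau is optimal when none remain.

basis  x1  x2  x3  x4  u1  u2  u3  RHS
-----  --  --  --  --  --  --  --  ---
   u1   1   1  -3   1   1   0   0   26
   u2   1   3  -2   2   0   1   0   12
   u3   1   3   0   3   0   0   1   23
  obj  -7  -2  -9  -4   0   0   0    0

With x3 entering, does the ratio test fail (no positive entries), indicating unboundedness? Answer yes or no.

Every constraint-row entry in column x3 is ≤ 0, so increasing x3 is unbounded.

yes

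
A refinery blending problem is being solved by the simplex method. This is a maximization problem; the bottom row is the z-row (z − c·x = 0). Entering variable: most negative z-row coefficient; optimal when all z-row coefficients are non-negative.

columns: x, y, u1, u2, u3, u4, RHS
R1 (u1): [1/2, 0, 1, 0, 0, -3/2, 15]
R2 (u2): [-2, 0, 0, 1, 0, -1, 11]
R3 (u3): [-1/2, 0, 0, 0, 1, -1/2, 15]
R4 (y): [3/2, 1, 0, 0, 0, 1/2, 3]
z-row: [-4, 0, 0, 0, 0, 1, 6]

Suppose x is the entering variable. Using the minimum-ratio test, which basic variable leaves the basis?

y

Column x entries and ratios — u1: 15/(1/2) = 30; u2: -2 ≤ 0, skip; u3: -1/2 ≤ 0, skip; y: 3/(3/2) = 2.
Smallest ratio is 2 in the row of y, so y leaves.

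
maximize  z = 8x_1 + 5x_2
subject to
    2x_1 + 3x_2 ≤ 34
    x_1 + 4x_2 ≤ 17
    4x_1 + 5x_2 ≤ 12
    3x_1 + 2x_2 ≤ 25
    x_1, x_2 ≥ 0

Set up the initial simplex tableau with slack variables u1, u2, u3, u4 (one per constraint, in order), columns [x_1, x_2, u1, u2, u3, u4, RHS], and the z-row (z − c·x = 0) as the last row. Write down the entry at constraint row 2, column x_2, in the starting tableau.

4

Constraint 2 has coefficient 4 on x_2.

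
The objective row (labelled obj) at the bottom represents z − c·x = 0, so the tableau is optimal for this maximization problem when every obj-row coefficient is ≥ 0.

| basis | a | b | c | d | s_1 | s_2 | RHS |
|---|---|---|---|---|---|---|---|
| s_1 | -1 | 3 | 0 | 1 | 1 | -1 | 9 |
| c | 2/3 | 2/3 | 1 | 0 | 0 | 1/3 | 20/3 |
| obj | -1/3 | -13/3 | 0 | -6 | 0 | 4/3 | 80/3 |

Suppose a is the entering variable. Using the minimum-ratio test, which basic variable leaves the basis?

c

Column a entries and ratios — s_1: -1 ≤ 0, skip; c: (20/3)/(2/3) = 10.
Smallest ratio is 10 in the row of c, so c leaves.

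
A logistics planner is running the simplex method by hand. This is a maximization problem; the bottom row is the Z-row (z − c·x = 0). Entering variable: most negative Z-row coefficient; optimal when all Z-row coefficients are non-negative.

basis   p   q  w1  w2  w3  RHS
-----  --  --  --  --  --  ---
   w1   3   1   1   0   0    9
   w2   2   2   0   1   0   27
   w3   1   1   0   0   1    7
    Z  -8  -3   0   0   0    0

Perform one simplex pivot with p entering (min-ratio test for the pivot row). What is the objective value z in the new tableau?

24

Ratio test on column p — row 1: 9/3 = 3; row 2: 27/2 = 27/2; row 3: 7/1 = 7. Minimum is 3 at row 1 (w1 leaves); pivot element 3.
Pivot on row 1; the Z-row RHS becomes 0 − (-8)·3 = 24.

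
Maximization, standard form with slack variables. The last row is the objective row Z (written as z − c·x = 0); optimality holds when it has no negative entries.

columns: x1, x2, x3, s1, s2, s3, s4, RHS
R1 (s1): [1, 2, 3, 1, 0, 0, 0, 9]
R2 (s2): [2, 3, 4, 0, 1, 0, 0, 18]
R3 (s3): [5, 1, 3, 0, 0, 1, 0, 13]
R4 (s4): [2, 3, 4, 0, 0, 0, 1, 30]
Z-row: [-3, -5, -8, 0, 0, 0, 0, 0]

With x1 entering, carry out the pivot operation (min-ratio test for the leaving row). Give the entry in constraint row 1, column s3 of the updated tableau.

-1/5

Ratio test on column x1 — row 1: 9/1 = 9; row 2: 18/2 = 9; row 3: 13/5 = 13/5; row 4: 30/2 = 15. Minimum is 13/5 at row 3 (s3 leaves); pivot element 5.
Divide row 3 by 5; eliminate column x1 from the other rows.
Row 1 update in column s3: 0 − 1·(1/5) = -1/5.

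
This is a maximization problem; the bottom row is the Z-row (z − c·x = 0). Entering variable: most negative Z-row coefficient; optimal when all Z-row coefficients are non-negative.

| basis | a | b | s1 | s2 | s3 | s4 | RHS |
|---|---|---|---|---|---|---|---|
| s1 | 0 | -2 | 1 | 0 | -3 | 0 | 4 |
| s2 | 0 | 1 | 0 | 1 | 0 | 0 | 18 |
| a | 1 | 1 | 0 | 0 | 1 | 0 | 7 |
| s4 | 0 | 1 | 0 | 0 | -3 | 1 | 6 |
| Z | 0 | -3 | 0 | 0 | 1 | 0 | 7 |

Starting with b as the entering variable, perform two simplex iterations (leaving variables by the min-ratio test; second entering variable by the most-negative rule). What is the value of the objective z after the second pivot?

Ratio test on column b — row 1: entry -2 ≤ 0; row 2: 18/1 = 18; row 3: 7/1 = 7; row 4: 6/1 = 6. Minimum is 6 at row 4 (s4 leaves); pivot element 1.
Pivot on row 4; the Z-row RHS becomes 7 − (-3)·6 = 25.
Next entering variable (most negative Z-row entry -8): s3.
Ratio test on column s3 — row 1: entry -9 ≤ 0; row 2: 12/3 = 4; row 3: 1/4 = 1/4; row 4: entry -3 ≤ 0. Minimum is 1/4 at row 3 (a leaves); pivot element 4.
After the second pivot the Z-row RHS is 25 − (-8)·(1/4) = 27.

27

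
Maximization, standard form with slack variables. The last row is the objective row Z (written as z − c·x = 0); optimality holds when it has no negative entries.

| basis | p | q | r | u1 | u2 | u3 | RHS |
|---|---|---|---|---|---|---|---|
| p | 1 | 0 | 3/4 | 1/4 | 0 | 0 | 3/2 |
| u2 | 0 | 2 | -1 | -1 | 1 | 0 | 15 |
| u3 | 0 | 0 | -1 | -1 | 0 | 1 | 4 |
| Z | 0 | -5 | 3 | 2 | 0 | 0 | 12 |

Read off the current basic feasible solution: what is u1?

0

u1 is not in the basis, so in the current basic feasible solution u1 = 0.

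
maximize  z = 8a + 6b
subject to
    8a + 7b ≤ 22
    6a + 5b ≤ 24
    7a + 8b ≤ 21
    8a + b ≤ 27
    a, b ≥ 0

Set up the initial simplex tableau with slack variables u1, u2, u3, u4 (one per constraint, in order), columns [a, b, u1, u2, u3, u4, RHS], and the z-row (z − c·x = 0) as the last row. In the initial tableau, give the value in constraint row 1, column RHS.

22

The RHS of constraint 1 is b_1 = 22.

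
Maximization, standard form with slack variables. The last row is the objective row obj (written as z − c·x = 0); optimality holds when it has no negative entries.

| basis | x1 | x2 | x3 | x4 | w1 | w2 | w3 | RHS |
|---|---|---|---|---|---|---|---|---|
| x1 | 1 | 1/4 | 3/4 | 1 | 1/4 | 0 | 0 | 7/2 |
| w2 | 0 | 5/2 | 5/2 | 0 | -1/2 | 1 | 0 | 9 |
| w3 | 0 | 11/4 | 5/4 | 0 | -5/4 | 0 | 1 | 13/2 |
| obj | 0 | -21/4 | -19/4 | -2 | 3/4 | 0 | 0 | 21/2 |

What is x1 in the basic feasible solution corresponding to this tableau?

7/2

x1 is basic (row 1); its value is the RHS of that row, 7/2.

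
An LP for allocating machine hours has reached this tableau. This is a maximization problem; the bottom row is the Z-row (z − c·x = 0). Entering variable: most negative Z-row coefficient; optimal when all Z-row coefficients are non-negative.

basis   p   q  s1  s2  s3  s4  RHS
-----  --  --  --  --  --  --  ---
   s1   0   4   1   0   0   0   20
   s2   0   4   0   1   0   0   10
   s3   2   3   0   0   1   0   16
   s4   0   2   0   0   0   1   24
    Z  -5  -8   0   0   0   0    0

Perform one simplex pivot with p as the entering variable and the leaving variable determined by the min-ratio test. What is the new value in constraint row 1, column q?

Ratio test on column p — row 1: entry 0 ≤ 0; row 2: entry 0 ≤ 0; row 3: 16/2 = 8; row 4: entry 0 ≤ 0. Minimum is 8 at row 3 (s3 leaves); pivot element 2.
Divide row 3 by 2; eliminate column p from the other rows.
Row 1 update in column q: 4 − 0·(3/2) = 4.

4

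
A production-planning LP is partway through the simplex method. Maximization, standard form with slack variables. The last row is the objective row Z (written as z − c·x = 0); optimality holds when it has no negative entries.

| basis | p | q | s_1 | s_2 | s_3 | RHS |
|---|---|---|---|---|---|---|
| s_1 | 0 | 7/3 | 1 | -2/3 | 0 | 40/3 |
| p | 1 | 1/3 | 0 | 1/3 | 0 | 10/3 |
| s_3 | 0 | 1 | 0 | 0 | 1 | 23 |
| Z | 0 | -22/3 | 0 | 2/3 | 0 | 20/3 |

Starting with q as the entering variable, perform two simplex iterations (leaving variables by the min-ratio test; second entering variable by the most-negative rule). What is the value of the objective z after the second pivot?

Ratio test on column q — row 1: (40/3)/(7/3) = 40/7; row 2: (10/3)/(1/3) = 10; row 3: 23/1 = 23. Minimum is 40/7 at row 1 (s_1 leaves); pivot element 7/3.
Pivot on row 1; the Z-row RHS becomes 20/3 − (-22/3)·(40/7) = 340/7.
Next entering variable (most negative Z-row entry -10/7): s_2.
Ratio test on column s_2 — row 1: entry -2/7 ≤ 0; row 2: (10/7)/(3/7) = 10/3; row 3: (121/7)/(2/7) = 121/2. Minimum is 10/3 at row 2 (p leaves); pivot element 3/7.
After the second pivot the Z-row RHS is 340/7 − (-10/7)·(10/3) = 160/3.

160/3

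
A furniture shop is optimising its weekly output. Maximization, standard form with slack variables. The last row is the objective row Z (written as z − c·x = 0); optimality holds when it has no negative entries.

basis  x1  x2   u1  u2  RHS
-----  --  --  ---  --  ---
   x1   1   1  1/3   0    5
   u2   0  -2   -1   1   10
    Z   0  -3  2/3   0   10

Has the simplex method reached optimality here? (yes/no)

The Z-row has a negative entry -3 in column x2, so it is not optimal.

no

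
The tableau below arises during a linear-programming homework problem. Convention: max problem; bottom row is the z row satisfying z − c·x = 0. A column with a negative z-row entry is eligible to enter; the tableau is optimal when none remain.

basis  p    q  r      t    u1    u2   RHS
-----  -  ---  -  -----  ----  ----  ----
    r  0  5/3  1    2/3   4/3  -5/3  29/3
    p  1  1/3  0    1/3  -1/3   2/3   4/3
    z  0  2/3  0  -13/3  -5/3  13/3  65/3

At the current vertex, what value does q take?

q is not in the basis, so in the current basic feasible solution q = 0.

0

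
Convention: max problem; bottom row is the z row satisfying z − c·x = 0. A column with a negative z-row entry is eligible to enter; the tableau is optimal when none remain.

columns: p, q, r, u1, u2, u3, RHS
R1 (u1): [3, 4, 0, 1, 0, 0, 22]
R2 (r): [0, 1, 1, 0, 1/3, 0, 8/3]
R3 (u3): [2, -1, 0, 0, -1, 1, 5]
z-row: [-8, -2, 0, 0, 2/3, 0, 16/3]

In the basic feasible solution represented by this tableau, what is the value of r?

8/3

r is basic (row 2); its value is the RHS of that row, 8/3.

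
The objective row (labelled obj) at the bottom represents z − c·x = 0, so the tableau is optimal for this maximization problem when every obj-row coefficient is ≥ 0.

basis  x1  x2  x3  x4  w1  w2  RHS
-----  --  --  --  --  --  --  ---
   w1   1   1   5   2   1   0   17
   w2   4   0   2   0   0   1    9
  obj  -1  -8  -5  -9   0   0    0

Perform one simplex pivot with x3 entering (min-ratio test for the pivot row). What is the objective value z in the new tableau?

Ratio test on column x3 — row 1: 17/5 = 17/5; row 2: 9/2 = 9/2. Minimum is 17/5 at row 1 (w1 leaves); pivot element 5.
Pivot on row 1; the obj-row RHS becomes 0 − (-5)·(17/5) = 17.

17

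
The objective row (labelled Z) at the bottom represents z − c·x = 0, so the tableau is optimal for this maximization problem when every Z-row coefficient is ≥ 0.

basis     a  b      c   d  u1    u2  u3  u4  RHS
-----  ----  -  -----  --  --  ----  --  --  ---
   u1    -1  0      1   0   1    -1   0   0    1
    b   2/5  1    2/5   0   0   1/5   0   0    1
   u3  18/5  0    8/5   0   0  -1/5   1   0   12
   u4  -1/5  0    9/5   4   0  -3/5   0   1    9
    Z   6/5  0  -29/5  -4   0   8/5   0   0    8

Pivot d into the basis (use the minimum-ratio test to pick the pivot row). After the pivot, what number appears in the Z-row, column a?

Ratio test on column d — row 1: entry 0 ≤ 0; row 2: entry 0 ≤ 0; row 3: entry 0 ≤ 0; row 4: 9/4 = 9/4. Minimum is 9/4 at row 4 (u4 leaves); pivot element 4.
Divide row 4 by 4; eliminate column d from the other rows.
Z-row update in column a: 6/5 − (-4)·(-1/20) = 1.

1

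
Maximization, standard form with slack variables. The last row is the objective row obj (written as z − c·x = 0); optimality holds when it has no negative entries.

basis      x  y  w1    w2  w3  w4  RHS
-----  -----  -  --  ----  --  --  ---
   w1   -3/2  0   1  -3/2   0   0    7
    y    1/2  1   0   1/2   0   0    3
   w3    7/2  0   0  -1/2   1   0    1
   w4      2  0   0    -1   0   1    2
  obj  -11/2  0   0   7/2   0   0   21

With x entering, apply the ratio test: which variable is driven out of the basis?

Column x entries and ratios — w1: -3/2 ≤ 0, skip; y: 3/(1/2) = 6; w3: 1/(7/2) = 2/7; w4: 2/2 = 1.
Smallest ratio is 2/7 in the row of w3, so w3 leaves.

w3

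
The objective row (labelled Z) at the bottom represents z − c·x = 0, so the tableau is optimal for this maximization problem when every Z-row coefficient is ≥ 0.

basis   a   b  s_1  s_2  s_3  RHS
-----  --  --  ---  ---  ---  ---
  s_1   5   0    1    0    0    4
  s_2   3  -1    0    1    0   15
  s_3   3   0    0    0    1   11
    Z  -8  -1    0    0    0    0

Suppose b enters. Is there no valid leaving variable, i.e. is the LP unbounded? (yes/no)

yes

Every constraint-row entry in column b is ≤ 0, so increasing b is unbounded.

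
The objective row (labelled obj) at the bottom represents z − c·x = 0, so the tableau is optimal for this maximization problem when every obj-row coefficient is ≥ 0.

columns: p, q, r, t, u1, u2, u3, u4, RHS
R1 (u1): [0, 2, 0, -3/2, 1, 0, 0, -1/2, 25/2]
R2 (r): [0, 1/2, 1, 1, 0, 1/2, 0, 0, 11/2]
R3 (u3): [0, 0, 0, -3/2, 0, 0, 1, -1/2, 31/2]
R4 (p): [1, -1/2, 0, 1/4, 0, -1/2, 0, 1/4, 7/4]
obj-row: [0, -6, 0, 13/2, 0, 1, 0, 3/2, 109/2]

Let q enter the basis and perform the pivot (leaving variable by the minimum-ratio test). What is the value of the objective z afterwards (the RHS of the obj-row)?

Ratio test on column q — row 1: (25/2)/2 = 25/4; row 2: (11/2)/(1/2) = 11; row 3: entry 0 ≤ 0; row 4: entry -1/2 ≤ 0. Minimum is 25/4 at row 1 (u1 leaves); pivot element 2.
Pivot on row 1; the obj-row RHS becomes 109/2 − (-6)·(25/4) = 92.

92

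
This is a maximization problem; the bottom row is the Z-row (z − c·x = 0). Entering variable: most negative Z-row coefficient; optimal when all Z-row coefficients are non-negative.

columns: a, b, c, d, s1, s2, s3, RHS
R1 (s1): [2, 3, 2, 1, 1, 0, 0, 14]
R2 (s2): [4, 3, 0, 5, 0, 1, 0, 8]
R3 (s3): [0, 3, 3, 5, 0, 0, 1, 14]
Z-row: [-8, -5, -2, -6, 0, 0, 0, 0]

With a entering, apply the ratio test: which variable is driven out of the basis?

s2

Column a entries and ratios — s1: 14/2 = 7; s2: 8/4 = 2; s3: 0 ≤ 0, skip.
Smallest ratio is 2 in the row of s2, so s2 leaves.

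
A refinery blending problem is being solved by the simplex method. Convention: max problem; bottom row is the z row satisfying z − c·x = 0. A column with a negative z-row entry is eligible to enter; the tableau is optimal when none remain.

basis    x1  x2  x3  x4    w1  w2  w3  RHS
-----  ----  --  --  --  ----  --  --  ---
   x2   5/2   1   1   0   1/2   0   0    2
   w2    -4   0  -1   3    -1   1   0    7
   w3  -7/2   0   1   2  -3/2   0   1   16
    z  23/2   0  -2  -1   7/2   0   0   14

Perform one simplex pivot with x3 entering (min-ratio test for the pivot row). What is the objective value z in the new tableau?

18

Ratio test on column x3 — row 1: 2/1 = 2; row 2: entry -1 ≤ 0; row 3: 16/1 = 16. Minimum is 2 at row 1 (x2 leaves); pivot element 1.
Pivot on row 1; the z-row RHS becomes 14 − (-2)·2 = 18.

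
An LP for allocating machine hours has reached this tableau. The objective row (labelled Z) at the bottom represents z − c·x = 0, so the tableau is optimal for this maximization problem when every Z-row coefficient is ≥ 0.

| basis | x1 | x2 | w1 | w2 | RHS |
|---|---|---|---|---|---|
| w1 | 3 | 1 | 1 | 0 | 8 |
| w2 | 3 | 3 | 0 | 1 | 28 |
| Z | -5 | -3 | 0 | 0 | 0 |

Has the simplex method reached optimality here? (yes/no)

no

The Z-row has a negative entry -5 in column x1, so it is not optimal.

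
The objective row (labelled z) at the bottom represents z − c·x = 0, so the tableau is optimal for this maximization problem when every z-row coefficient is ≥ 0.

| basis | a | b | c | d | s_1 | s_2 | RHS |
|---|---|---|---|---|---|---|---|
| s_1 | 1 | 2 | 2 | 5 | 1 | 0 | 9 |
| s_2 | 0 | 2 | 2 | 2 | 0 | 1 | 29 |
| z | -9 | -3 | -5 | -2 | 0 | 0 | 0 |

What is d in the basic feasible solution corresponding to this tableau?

d is not in the basis, so in the current basic feasible solution d = 0.

0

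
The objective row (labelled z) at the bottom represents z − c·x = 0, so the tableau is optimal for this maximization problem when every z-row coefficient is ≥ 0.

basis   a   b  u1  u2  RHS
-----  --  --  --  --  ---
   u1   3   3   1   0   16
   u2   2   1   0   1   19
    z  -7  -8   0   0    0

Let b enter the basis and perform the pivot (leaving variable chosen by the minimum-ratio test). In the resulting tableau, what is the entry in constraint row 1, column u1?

Ratio test on column b — row 1: 16/3 = 16/3; row 2: 19/1 = 19. Minimum is 16/3 at row 1 (u1 leaves); pivot element 3.
Divide row 1 by 3; eliminate column b from the other rows.
In the new row 1, the u1 entry is the old entry divided by the pivot: 1/3 = 1/3.

1/3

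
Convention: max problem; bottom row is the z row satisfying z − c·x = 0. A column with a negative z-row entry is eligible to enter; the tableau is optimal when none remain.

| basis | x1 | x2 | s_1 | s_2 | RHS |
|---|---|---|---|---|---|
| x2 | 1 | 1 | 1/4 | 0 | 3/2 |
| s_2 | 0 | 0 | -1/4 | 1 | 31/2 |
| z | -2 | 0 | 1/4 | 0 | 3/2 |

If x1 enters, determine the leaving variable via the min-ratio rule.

Column x1 entries and ratios — x2: (3/2)/1 = 3/2; s_2: 0 ≤ 0, skip.
Smallest ratio is 3/2 in the row of x2, so x2 leaves.

x2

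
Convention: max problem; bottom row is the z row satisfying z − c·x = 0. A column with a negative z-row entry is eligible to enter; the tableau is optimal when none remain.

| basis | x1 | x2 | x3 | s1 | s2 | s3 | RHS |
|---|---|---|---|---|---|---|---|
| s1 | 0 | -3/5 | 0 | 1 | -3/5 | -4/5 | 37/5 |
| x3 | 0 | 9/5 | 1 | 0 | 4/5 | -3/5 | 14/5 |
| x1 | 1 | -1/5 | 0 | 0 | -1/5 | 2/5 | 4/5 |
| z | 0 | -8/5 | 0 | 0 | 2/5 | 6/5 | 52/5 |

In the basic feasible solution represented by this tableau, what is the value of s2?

s2 is not in the basis, so in the current basic feasible solution s2 = 0.

0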